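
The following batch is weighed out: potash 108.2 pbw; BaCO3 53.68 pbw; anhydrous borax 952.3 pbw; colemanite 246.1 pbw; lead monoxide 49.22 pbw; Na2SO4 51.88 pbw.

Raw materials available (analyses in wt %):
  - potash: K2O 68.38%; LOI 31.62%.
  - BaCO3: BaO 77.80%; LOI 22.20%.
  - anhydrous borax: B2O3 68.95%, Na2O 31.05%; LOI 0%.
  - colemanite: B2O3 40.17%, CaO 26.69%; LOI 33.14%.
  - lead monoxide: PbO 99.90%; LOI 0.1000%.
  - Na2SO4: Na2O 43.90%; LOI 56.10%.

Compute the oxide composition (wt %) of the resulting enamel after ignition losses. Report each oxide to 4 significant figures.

Glass mass = 1305 pbw (batch 1461 − LOI 156.8).
Composition: K2O 5.672%, BaO 3.201%, PbO 3.769%, B2O3 57.91%, Na2O 24.41%, CaO 5.035%

Every computation carries exact precision through the solve. Intermediates are displayed rounded to 4 significant figures as written — a single rounding finalizes every reported value. All derived quantities (yield, glass mass, totals, ignition loss, six oxide percentages) are recomputed from the weighed amounts on 1305 pbw of glass at exact precision, as set out in the problem or the answer.
What the batch supplies per oxide:
  K2O: 108.2·0.6838 = 73.99 pbw
  BaO: 53.68·0.7780 = 41.76 pbw
  PbO: 49.22·0.9990 = 49.17 pbw
  B2O3: 952.3·0.6895 + 246.1·0.4017 = 755.5 pbw
  Na2O: 952.3·0.3105 + 51.88·0.4390 = 318.5 pbw
  CaO: 246.1·0.2669 = 65.68 pbw
LOI: 108.2·0.3162 + 53.68·0.2220 + 246.1·0.3314 + 49.22·0.001000 + 51.88·0.5610 = 156.8 pbw
Glass mass = batch − LOI = 1461 − 156.8 = 1305 pbw (equal to the oxide-mass sum)
wt % = 100 × oxide mass / glass mass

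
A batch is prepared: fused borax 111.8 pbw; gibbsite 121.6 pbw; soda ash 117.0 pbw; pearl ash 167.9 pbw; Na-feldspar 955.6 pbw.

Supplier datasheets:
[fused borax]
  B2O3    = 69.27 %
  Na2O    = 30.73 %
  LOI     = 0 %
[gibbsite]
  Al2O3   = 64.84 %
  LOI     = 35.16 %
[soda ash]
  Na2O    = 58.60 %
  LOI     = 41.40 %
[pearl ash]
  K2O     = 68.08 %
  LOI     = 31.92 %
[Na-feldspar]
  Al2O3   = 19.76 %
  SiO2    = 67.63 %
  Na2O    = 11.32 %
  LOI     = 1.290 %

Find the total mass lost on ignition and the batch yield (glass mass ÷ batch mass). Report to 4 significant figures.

Working values appear, with 4-significant-digit rounding, alongside each step; every computation maintains full float precision through the solve. Each reported result is rounded only once; derived quantities (ignition loss, glass mass, five oxide percentages, the yield, the totals) are carried from the weighed amounts for 1317 pbw of glass at full precision as quoted within the question or the answer.
LOI of each material in turn:
  fused borax: 111.8 × 0 = 0 pbw
  gibbsite: 121.6 × 0.3516 = 42.75 pbw
  soda ash: 117.0 × 0.4140 = 48.44 pbw
  pearl ash: 167.9 × 0.3192 = 53.59 pbw
  Na-feldspar: 955.6 × 0.01290 = 12.33 pbw
Total LOI = 157.1 pbw
Glass = batch − LOI = 1474 − 157.1 = 1317 pbw

LOI loss = 157.1 pbw; glass = 1317 pbw; yield = 89.34%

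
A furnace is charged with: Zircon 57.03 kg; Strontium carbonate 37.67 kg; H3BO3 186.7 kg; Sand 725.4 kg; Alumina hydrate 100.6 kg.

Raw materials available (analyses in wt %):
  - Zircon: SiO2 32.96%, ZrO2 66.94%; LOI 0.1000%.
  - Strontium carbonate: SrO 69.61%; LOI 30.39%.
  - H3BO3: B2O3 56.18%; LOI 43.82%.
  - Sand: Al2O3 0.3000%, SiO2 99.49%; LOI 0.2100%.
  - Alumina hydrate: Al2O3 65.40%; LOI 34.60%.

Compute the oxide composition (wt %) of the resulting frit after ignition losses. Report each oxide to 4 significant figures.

Exact precision is held from start to finish — intermediates are displayed rounded off to 4 significant digits between the steps. Every reported value is rounded just once — the derived quantities, including the totals, the yield, glass mass, the five compositions, ignition loss, are computed starting from the weights for 977.8 kg of glass in full precision, exactly as printed in problem or answer.
Delivered oxide masses:
  B2O3: 186.7·0.5618 = 104.9 kg
  Al2O3: 725.4·0.003000 + 100.6·0.6540 = 67.97 kg
  SrO: 37.67·0.6961 = 26.22 kg
  SiO2: 57.03·0.3296 + 725.4·0.9949 = 740.5 kg
  ZrO2: 57.03·0.6694 = 38.18 kg
LOI: 57.03·0.001000 + 37.67·0.3039 + 186.7·0.4382 + 725.4·0.002100 + 100.6·0.3460 = 129.6 kg
The glass mass, total less LOI, = 1107 − 129.6 = 977.8 kg (equal to the oxide-mass sum)
wt %: oxide over glass, times 100

Glass mass = 977.8 kg (batch 1107 − LOI 129.6).
Composition: B2O3 10.73%, Al2O3 6.952%, SrO 2.682%, SiO2 75.73%, ZrO2 3.904%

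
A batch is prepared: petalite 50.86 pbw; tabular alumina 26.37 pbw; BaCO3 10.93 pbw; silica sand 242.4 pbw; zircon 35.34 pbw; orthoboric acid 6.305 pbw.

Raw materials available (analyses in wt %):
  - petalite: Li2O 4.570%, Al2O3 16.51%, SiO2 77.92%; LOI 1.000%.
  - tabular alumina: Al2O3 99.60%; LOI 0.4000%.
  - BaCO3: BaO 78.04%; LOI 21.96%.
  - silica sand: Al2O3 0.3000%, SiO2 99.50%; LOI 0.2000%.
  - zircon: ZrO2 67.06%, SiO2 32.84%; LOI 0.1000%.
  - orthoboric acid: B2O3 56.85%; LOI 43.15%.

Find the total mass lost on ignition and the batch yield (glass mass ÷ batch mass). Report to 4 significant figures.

Each numeric step keeps full float precision end to end; intermediates appear rounded to 4 significant digits alongside each step. Exactly one rounding lands on each reported figure; derived quantities are recomputed in exact precision (the six compositions, the yield, glass mass, the totals, ignition loss) using the weight values on 365.9 pbw of glass as they appear in the question or the answer.
LOI of each material in turn:
  petalite: 50.86 × 0.01000 = 0.5086 pbw
  tabular alumina: 26.37 × 0.004000 = 0.1055 pbw
  BaCO3: 10.93 × 0.2196 = 2.400 pbw
  silica sand: 242.4 × 0.002000 = 0.4848 pbw
  zircon: 35.34 × 0.001000 = 0.03534 pbw
  orthoboric acid: 6.305 × 0.4315 = 2.721 pbw
Total LOI = 6.255 pbw
Glass = batch − LOI = 372.2 − 6.255 = 365.9 pbw

LOI loss = 6.255 pbw; glass = 365.9 pbw; yield = 98.32%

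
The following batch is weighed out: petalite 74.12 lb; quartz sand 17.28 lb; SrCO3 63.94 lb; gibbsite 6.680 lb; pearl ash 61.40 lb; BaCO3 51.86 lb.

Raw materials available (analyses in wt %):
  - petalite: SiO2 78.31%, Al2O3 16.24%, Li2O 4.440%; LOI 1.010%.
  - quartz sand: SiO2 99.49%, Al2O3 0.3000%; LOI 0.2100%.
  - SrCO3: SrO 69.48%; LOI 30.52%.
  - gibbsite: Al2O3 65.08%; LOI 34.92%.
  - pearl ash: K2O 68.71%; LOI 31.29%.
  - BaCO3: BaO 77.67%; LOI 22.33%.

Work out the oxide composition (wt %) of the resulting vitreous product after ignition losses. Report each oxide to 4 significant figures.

Glass mass = 221.9 lb (batch 275.3 − LOI 53.42).
Composition: SrO 20.02%, K2O 19.02%, SiO2 33.91%, BaO 18.16%, Al2O3 7.409%, Li2O 1.483%

Full precision is kept in all steps; working values are printed, rounded to four significant digits, in the printout. A single rounding yields every reported figure; the derived quantities (glass mass, yield, the six compositions, totals, ignition loss) are re-derived using the weight values per 221.9 lb of glass at full precision, as given in question or answer.
Delivered oxide masses:
  SrO: 63.94·0.6948 = 44.43 lb
  K2O: 61.40·0.6871 = 42.19 lb
  SiO2: 74.12·0.7831 + 17.28·0.9949 = 75.24 lb
  BaO: 51.86·0.7767 = 40.28 lb
  Al2O3: 74.12·0.1624 + 17.28·0.003000 + 6.680·0.6508 = 16.44 lb
  Li2O: 74.12·0.04440 = 3.291 lb
LOI: 74.12·0.01010 + 17.28·0.002100 + 63.94·0.3052 + 6.680·0.3492 + 61.40·0.3129 + 51.86·0.2233 = 53.42 lb
batch − LOI leaves glass = 275.3 − 53.42 = 221.9 lb (matching Σ of the oxides)
wt % = 100 × oxide mass / glass mass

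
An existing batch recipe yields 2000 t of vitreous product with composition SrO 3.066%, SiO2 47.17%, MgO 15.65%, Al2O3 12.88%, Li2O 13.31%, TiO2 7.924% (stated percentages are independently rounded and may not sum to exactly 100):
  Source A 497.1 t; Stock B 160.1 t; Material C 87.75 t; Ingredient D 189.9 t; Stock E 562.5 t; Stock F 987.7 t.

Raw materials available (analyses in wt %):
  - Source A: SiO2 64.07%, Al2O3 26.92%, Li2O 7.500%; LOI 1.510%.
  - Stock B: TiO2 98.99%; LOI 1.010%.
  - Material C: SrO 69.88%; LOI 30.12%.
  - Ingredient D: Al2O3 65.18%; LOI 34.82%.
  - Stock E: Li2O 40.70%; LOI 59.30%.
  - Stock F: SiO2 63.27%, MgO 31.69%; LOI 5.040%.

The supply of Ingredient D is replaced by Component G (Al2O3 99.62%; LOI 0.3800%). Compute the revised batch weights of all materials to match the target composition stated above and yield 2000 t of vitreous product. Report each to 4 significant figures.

Revised batch per 2000 t vitreous product:
  Source A: 497.1 t
  Stock B: 160.1 t
  Material C: 87.75 t
  Component G: 124.3 t
  Stock E: 562.5 t
  Stock F: 987.7 t
Total batch = 2419 t; LOI loss = 419.4 t

Intermediates appear, with 4-significant-figure rounding, in the working; every computation runs at full float precision from first step to last. Every reported result takes exactly one rounding. Derived quantities (yield, the six compositions, the totals, ignition loss, glass mass) are recomputed using the weight values at 2000 t of glass in full precision, exactly as shown in the problem or the answer.
Oxide mass targets, per 2000 t vitreous product:
  SrO: 3.066% × 2000 = 61.32 t
  SiO2: 47.17% × 2000 = 943.4 t
  MgO: 15.65% × 2000 = 313.0 t
  Al2O3: 12.88% × 2000 = 257.6 t
  Li2O: 13.31% × 2000 = 266.2 t
  TiO2: 7.924% × 2000 = 158.5 t
A balance pass over the oxides, working from each reported weight, at the basis given (delivered sums recover each target exact up to rounding of places):
  SrO: 87.75·0.6988 = 61.32 t (target 61.32 t)
  SiO2: 497.1·0.6407 + 987.7·0.6327 = 943.4 t (target 943.4 t)
  MgO: 987.7·0.3169 = 313.0 t (target 313.0 t)
  Al2O3: 497.1·0.2692 + 124.3·0.9962 = 257.6 t (target 257.6 t)
  Li2O: 497.1·0.07500 + 562.5·0.4070 = 266.2 t (target 266.2 t)
  TiO2: 160.1·0.9899 = 158.5 t (target 158.5 t)
Glass-mass closure: net batch after ignition = 2000 t (oxide target masses add up to 2000 t; the stated basis being 2000 t — differing by rounding only).
Batch grand total — Σ batch = 2419 t; ignition loss, Σ(batch × LOI) = 419.4 t; the yield ratio, glass ÷ batch: 82.67%.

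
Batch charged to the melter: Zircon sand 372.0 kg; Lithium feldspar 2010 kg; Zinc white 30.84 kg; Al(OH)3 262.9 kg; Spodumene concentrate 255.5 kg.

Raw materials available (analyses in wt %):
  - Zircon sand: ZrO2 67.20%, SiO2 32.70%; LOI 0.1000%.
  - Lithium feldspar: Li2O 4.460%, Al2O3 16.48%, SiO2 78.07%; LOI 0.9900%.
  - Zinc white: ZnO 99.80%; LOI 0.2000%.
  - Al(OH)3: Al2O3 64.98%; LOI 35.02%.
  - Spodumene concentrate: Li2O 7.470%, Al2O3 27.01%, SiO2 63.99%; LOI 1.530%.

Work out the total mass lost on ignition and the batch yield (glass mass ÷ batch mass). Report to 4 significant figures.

The whole derivation holds full float precision through every step; the intermediate values appear with 4-significant-figure rounding across the worked steps. Each reported result is rounded once only; the derived quantities (totals, yield, ignition loss, the five compositions, glass mass) are rebuilt using the weight values for 2815 kg of glass at exact precision, as quoted within the problem or answer text.
Loss on ignition, line by line:
  Zircon sand: 372.0 × 0.001000 = 0.3720 kg
  Lithium feldspar: 2010 × 0.009900 = 19.90 kg
  Zinc white: 30.84 × 0.002000 = 0.06168 kg
  Al(OH)3: 262.9 × 0.3502 = 92.07 kg
  Spodumene concentrate: 255.5 × 0.01530 = 3.909 kg
Total LOI = 116.3 kg
Glass = batch − LOI = 2931 − 116.3 = 2815 kg

LOI loss = 116.3 kg; glass = 2815 kg; yield = 96.03%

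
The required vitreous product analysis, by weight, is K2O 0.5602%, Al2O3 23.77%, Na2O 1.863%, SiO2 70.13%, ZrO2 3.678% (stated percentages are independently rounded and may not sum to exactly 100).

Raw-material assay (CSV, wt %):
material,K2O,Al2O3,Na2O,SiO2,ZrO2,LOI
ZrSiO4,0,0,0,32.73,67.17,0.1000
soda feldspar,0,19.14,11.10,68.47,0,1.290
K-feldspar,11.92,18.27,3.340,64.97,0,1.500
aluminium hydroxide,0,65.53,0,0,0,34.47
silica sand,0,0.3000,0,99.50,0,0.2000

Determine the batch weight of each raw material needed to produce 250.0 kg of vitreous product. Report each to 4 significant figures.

Batch per 250.0 kg vitreous product:
  ZrSiO4: 13.69 kg
  soda feldspar: 38.42 kg
  K-feldspar: 11.75 kg
  aluminium hydroxide: 75.56 kg
  silica sand: 137.6 kg
Total batch = 277.0 kg; LOI loss = 27.01 kg; yield = 90.25%

All arithmetic keeps exact precision at each step — in-progress results are displayed, rounded to 4 significant figures, across the worked steps. Each reported result is rounded a single time — derived quantities are rebuilt from the weighed amounts on 250.0 kg of glass at full float precision (the five compositions, glass mass, totals, LOI, yield) as they appear in the question or the answer.
Oxide-by-oxide targets in 250.0 kg vitreous product:
  K2O: 0.5602% × 250.0 = 1.400 kg
  Al2O3: 23.77% × 250.0 = 59.42 kg
  Na2O: 1.863% × 250.0 = 4.658 kg
  SiO2: 70.13% × 250.0 = 175.3 kg
  ZrO2: 3.678% × 250.0 = 9.195 kg
Per-oxide balance check applying the batch weights above, versus the basis set out (summed amounts equal target values once rounding is allowed for):
  K2O: 11.75·0.1192 = 1.401 kg (target 1.400 kg)
  Al2O3: 38.42·0.1914 + 11.75·0.1827 + 75.56·0.6553 + 137.6·0.003000 = 59.43 kg (target 59.42 kg)
  Na2O: 38.42·0.1110 + 11.75·0.03340 = 4.657 kg (target 4.658 kg)
  SiO2: 13.69·0.3273 + 38.42·0.6847 + 11.75·0.6497 + 137.6·0.9950 = 175.3 kg (target 175.3 kg)
  ZrO2: 13.69·0.6717 = 9.196 kg (target 9.195 kg)
Glass-mass closure: net batch after ignition = 250.0 kg (per-oxide target masses sum to 250.0 kg; basis as stated: 250.0 kg — any gap is answer rounding).
Summing the batch: Σ batch = 277.0 kg; Σ batch·LOI gives LOI loss = 27.01 kg; glass ÷ batch gives a yield of 90.25%.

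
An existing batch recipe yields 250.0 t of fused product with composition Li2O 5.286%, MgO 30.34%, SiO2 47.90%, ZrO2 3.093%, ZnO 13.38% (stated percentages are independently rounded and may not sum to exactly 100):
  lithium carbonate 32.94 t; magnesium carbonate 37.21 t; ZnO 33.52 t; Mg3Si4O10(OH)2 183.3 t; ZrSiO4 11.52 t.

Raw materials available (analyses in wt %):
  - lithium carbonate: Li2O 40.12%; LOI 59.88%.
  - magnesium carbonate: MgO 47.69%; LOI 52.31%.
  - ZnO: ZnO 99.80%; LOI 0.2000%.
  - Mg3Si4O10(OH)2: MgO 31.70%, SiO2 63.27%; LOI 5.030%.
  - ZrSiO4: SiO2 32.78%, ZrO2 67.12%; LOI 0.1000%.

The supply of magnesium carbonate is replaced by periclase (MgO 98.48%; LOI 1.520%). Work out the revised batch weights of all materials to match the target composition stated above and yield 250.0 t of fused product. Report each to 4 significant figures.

Revised batch per 250.0 t fused product:
  lithium carbonate: 32.94 t
  periclase: 18.02 t
  ZnO: 33.52 t
  Mg3Si4O10(OH)2: 183.3 t
  ZrSiO4: 11.52 t
Total batch = 279.3 t; LOI loss = 29.30 t

All arithmetic carries full precision at each step. Mid-chain values are displayed, with 4-significant-figure rounding, across the worked steps — every reported figure carries a single rounding; derived quantities are carried starting from the weights per 250.0 t of glass at full float precision (the five compositions, the yield, the totals, ignition loss, glass mass) exactly as printed in question or answer.
Oxide-by-oxide targets in 250.0 t fused product:
  Li2O: 5.286% × 250.0 = 13.22 t
  MgO: 30.34% × 250.0 = 75.85 t
  SiO2: 47.90% × 250.0 = 119.8 t
  ZrO2: 3.093% × 250.0 = 7.732 t
  ZnO: 13.38% × 250.0 = 33.45 t
Oxide-by-oxide audit per the reported batch figures, for the quoted basis mass (each sum matches its target mass given rounding of the digits):
  Li2O: 32.94·0.4012 = 13.22 t (target 13.22 t)
  MgO: 18.02·0.9848 + 183.3·0.3170 = 75.85 t (target 75.85 t)
  SiO2: 183.3·0.6327 + 11.52·0.3278 = 119.8 t (target 119.8 t)
  ZrO2: 11.52·0.6712 = 7.732 t (target 7.732 t)
  ZnO: 33.52·0.9980 = 33.45 t (target 33.45 t)
Glass mass check: batch total minus LOI = 250.0 t (oxide target masses add up to 250.0 t; basis as stated: 250.0 t — a pure rounding effect).
Adding the batch up: Σ batch = 279.3 t; ignition loss, Σ(batch × LOI) = 29.30 t; yield: glass divided by total = 89.51%.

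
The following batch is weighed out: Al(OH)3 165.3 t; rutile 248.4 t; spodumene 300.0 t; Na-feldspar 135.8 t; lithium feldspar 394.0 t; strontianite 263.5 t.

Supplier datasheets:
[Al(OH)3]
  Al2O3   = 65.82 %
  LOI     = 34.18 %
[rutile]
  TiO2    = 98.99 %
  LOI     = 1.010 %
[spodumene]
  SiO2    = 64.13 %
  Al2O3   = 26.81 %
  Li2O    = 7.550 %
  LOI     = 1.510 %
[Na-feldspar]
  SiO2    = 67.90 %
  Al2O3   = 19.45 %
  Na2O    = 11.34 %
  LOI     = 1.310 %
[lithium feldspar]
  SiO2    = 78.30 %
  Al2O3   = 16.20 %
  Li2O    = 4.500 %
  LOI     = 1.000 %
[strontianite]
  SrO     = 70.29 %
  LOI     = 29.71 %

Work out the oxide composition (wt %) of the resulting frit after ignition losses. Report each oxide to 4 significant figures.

In-progress results are printed rounded off to 4 significant digits alongside each step — all internal work holds full precision throughout — each reported number is rounded a single time. Derived quantities, including net glass mass, yield, totals, the six compositions, LOI, are rebuilt from the batch weights per 1359 t of glass at full float precision, precisely as stated by the problem or the answer.
Oxide masses out of the charge:
  TiO2: 248.4·0.9899 = 245.9 t
  SiO2: 300.0·0.6413 + 135.8·0.6790 + 394.0·0.7830 = 593.1 t
  SrO: 263.5·0.7029 = 185.2 t
  Al2O3: 165.3·0.6582 + 300.0·0.2681 + 135.8·0.1945 + 394.0·0.1620 = 279.5 t
  Na2O: 135.8·0.1134 = 15.40 t
  Li2O: 300.0·0.07550 + 394.0·0.04500 = 40.38 t
LOI: 165.3·0.3418 + 248.4·0.01010 + 300.0·0.01510 + 135.8·0.01310 + 394.0·0.01000 + 263.5·0.2971 = 147.5 t
Glass = total batch minus LOI = 1507 − 147.5 = 1359 t (equal to the oxide-mass sum)
each wt % is 100 × oxide ÷ glass

Glass mass = 1359 t (batch 1507 − LOI 147.5).
Composition: TiO2 18.09%, SiO2 43.63%, SrO 13.62%, Al2O3 20.56%, Na2O 1.133%, Li2O 2.970%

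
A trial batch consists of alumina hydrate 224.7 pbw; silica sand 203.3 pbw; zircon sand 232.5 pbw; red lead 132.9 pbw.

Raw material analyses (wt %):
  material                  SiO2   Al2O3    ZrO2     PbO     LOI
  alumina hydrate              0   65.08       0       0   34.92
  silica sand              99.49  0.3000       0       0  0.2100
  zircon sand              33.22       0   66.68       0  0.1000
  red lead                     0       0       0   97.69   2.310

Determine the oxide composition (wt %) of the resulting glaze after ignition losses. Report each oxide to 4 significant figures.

Mid-chain values appear (rounded to four significant figures) as written; every computation carries full float precision throughout — exactly one rounding goes into every reported value — all derived quantities (LOI, glass mass, four oxide percentages, yield, totals) are re-derived at full float precision starting from the weights at 711.2 pbw of glass, exactly as printed in either problem or answer.
Oxide masses out of the charge:
  SiO2: 203.3·0.9949 + 232.5·0.3322 = 279.5 pbw
  Al2O3: 224.7·0.6508 + 203.3·0.003000 = 146.8 pbw
  ZrO2: 232.5·0.6668 = 155.0 pbw
  PbO: 132.9·0.9769 = 129.8 pbw
LOI: 224.7·0.3492 + 203.3·0.002100 + 232.5·0.001000 + 132.9·0.02310 = 82.19 pbw
Glass = total batch minus LOI = 793.4 − 82.19 = 711.2 pbw (the oxide masses sum to this)
wt % = oxide mass / glass mass × 100

Glass mass = 711.2 pbw (batch 793.4 − LOI 82.19).
Composition: SiO2 39.30%, Al2O3 20.65%, ZrO2 21.80%, PbO 18.25%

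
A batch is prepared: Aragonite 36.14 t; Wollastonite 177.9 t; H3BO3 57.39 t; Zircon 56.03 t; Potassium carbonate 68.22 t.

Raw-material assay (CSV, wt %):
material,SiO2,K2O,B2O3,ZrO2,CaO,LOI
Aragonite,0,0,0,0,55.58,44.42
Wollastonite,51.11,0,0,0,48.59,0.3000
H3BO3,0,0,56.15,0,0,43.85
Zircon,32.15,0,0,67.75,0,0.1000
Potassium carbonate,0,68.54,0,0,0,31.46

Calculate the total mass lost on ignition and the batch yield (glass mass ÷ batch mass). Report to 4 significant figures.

LOI loss = 63.27 t; glass = 332.4 t; yield = 84.01%

All arithmetic keeps full precision throughout — in-progress results are displayed rounded to four significant digits between the steps; a single rounding completes each reported result. Derived quantities (the yield, LOI, the five compositions, totals, glass mass) are carried in exact precision starting from the weights per 332.4 t of glass, as quoted within the problem or the answer.
Material-by-material LOI:
  Aragonite: 36.14 × 0.4442 = 16.05 t
  Wollastonite: 177.9 × 0.003000 = 0.5337 t
  H3BO3: 57.39 × 0.4385 = 25.17 t
  Zircon: 56.03 × 0.001000 = 0.05603 t
  Potassium carbonate: 68.22 × 0.3146 = 21.46 t
Total LOI = 63.27 t
Glass = batch − LOI = 395.7 − 63.27 = 332.4 t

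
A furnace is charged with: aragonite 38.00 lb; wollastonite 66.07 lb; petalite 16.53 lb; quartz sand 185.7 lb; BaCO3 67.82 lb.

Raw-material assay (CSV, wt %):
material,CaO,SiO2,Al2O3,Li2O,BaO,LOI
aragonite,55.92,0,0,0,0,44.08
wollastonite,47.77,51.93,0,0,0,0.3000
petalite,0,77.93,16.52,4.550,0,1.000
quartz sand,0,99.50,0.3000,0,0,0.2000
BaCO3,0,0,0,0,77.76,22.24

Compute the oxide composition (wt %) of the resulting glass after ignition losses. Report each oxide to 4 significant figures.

In-progress results are shown, with 4-significant-figure rounding, between the steps; every computation holds full float precision in every operation — exactly one rounding is applied to every reported number — the derived quantities are re-derived from the weighed amounts for 341.6 lb of glass at exact precision (glass mass, yield, five oxide percentages, LOI, totals), precisely as stated by problem or answer.
Mass of each oxide from the mix:
  CaO: 38.00·0.5592 + 66.07·0.4777 = 52.81 lb
  SiO2: 66.07·0.5193 + 16.53·0.7793 + 185.7·0.9950 = 232.0 lb
  Al2O3: 16.53·0.1652 + 185.7·0.003000 = 3.288 lb
  Li2O: 16.53·0.04550 = 0.7521 lb
  BaO: 67.82·0.7776 = 52.74 lb
LOI: 38.00·0.4408 + 66.07·0.003000 + 16.53·0.01000 + 185.7·0.002000 + 67.82·0.2224 = 32.57 lb
Glass mass = batch − LOI = 374.1 − 32.57 = 341.6 lb (= the summed oxide contributions)
percent share: oxide ÷ glass, ×100

Glass mass = 341.6 lb (batch 374.1 − LOI 32.57).
Composition: CaO 15.46%, SiO2 67.91%, Al2O3 0.9626%, Li2O 0.2202%, BaO 15.44%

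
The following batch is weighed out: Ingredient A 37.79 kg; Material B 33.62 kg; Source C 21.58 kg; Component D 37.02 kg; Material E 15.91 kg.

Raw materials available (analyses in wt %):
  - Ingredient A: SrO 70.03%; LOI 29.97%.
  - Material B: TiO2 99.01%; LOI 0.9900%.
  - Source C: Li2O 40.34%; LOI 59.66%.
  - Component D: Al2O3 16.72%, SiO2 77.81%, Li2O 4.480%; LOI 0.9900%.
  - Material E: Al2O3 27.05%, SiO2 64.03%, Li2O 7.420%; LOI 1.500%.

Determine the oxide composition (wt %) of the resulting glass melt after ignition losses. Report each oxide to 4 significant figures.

All arithmetic carries exact precision through every step — the intermediate values are shown with 4-significant-digit rounding as written — a single rounding produces every reported figure. All derived quantities are recomputed from the batch weights on 120.8 kg of glass in full precision (the five compositions, the yield, net glass mass, ignition loss, totals), as they appear in the problem or answer text.
Oxide-by-oxide delivered mass:
  SrO: 37.79·0.7003 = 26.46 kg
  Al2O3: 37.02·0.1672 + 15.91·0.2705 = 10.49 kg
  SiO2: 37.02·0.7781 + 15.91·0.6403 = 38.99 kg
  TiO2: 33.62·0.9901 = 33.29 kg
  Li2O: 21.58·0.4034 + 37.02·0.04480 + 15.91·0.07420 = 11.54 kg
LOI: 37.79·0.2997 + 33.62·0.009900 + 21.58·0.5966 + 37.02·0.009900 + 15.91·0.01500 = 25.14 kg
Glass mass = batch − LOI = 145.9 − 25.14 = 120.8 kg (the oxide masses sum to this)
wt % = oxide mass / glass mass × 100

Glass mass = 120.8 kg (batch 145.9 − LOI 25.14).
Composition: SrO 21.91%, Al2O3 8.688%, SiO2 32.28%, TiO2 27.56%, Li2O 9.558%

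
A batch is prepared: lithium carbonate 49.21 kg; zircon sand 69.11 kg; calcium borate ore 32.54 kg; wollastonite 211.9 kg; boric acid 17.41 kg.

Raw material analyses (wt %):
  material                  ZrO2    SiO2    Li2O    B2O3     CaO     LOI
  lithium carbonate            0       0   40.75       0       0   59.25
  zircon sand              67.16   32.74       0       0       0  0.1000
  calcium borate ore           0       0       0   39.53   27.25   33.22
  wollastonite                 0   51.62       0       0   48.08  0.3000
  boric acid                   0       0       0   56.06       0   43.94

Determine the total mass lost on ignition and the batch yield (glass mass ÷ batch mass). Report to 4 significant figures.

LOI loss = 48.32 kg; glass = 331.8 kg; yield = 87.29%

The intermediate values are printed rounded to four significant figures alongside each step; the working math carries full precision in all steps. Each reported number carries a single rounding. All derived quantities are re-derived at full precision (the totals, five oxide percentages, net glass mass, ignition loss, the yield) starting from the weights on 331.8 kg of glass, as they appear in the question or the answer.
Material-by-material LOI:
  lithium carbonate: 49.21 × 0.5925 = 29.16 kg
  zircon sand: 69.11 × 0.001000 = 0.06911 kg
  calcium borate ore: 32.54 × 0.3322 = 10.81 kg
  wollastonite: 211.9 × 0.003000 = 0.6357 kg
  boric acid: 17.41 × 0.4394 = 7.650 kg
Total LOI = 48.32 kg
Glass = batch − LOI = 380.2 − 48.32 = 331.8 kg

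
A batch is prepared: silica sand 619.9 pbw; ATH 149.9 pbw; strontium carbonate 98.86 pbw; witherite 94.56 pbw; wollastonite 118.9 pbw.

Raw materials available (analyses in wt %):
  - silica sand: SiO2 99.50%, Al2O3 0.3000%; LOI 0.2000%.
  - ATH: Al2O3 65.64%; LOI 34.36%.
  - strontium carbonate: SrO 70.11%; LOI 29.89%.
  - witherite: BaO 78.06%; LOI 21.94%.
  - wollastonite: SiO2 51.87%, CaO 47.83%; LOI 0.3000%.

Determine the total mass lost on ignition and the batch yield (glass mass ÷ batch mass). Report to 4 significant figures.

LOI loss = 103.4 pbw; glass = 978.7 pbw; yield = 90.44%

Mid-chain values are printed rounded to four significant digits in the working — the working math maintains exact precision end to end — every reported result undergoes a single rounding. The derived quantities, including five oxide percentages, ignition loss, the yield, glass mass, totals, are carried using the weight values for 978.7 pbw of glass at full precision, exactly as shown in question or answer.
Material-by-material LOI:
  silica sand: 619.9 × 0.002000 = 1.240 pbw
  ATH: 149.9 × 0.3436 = 51.51 pbw
  strontium carbonate: 98.86 × 0.2989 = 29.55 pbw
  witherite: 94.56 × 0.2194 = 20.75 pbw
  wollastonite: 118.9 × 0.003000 = 0.3567 pbw
Total LOI = 103.4 pbw
Glass = batch − LOI = 1082 − 103.4 = 978.7 pbw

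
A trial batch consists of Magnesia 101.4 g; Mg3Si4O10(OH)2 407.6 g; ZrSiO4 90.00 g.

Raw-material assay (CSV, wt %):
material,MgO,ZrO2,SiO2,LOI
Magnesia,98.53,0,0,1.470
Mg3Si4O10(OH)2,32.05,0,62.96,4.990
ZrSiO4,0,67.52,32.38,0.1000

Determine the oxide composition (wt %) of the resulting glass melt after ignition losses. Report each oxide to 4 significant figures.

Glass mass = 577.1 g (batch 599.0 − LOI 21.92).
Composition: MgO 39.95%, ZrO2 10.53%, SiO2 49.52%

All internal work maintains exact precision in every operation — in-progress results are shown, rounded to four significant digits, as written — each reported number undergoes a single rounding — derived quantities are recomputed at full float precision (LOI, yield, glass mass, three oxide percentages, the totals) starting from the weights for 577.1 g of glass, as written in the problem or answer text.
Per-oxide mass from batch:
  MgO: 101.4·0.9853 + 407.6·0.3205 = 230.5 g
  ZrO2: 90.00·0.6752 = 60.77 g
  SiO2: 407.6·0.6296 + 90.00·0.3238 = 285.8 g
LOI: 101.4·0.01470 + 407.6·0.04990 + 90.00·0.001000 = 21.92 g
Net of LOI, the glass mass = 599.0 − 21.92 = 577.1 g (= the summed oxide contributions)
wt % = 100 × oxide mass / glass mass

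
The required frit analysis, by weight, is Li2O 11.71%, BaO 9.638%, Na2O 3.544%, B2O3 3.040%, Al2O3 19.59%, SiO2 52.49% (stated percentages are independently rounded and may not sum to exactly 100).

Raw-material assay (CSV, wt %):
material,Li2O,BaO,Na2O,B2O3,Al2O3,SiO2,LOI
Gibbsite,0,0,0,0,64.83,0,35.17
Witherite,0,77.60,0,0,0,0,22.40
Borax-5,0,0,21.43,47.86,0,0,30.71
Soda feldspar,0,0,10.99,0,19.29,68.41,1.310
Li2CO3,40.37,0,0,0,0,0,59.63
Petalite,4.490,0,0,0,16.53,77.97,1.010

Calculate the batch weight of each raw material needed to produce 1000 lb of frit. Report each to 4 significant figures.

Batch per 1000 lb frit:
  Gibbsite: 115.9 lb
  Witherite: 124.2 lb
  Borax-5: 63.52 lb
  Soda feldspar: 198.6 lb
  Li2CO3: 234.6 lb
  Petalite: 498.9 lb
Total batch = 1236 lb; LOI loss = 235.6 lb; yield = 80.93%

Values along the way are displayed (rounded to four significant figures) alongside each step — every computation keeps full precision in all steps; a single rounding produces each reported figure. Derived quantities (net glass mass, six oxide percentages, yield, ignition loss, the totals) are re-derived in exact precision starting from the weights per 1000 lb of glass, precisely as stated by the question or the answer.
Target masses of each oxide per 1000 lb frit:
  Li2O: 11.71% × 1000 = 117.1 lb
  BaO: 9.638% × 1000 = 96.38 lb
  Na2O: 3.544% × 1000 = 35.44 lb
  B2O3: 3.040% × 1000 = 30.40 lb
  Al2O3: 19.59% × 1000 = 195.9 lb
  SiO2: 52.49% × 1000 = 524.9 lb
A balance pass over the oxides, from the weights as reported, on the stated basis (sum by sum, the targets are met up to rounding of the answer):
  Li2O: 234.6·0.4037 + 498.9·0.04490 = 117.1 lb (target 117.1 lb)
  BaO: 124.2·0.7760 = 96.38 lb (target 96.38 lb)
  Na2O: 63.52·0.2143 + 198.6·0.1099 = 35.44 lb (target 35.44 lb)
  B2O3: 63.52·0.4786 = 30.40 lb (target 30.40 lb)
  Al2O3: 115.9·0.6483 + 198.6·0.1929 + 498.9·0.1653 = 195.9 lb (target 195.9 lb)
  SiO2: 198.6·0.6841 + 498.9·0.7797 = 524.9 lb (target 524.9 lb)
Glass mass check: total charge less LOI = 1000 lb (oxide target masses add up to 1000 lb; basis as stated: 1000 lb — any gap is answer rounding).
Batch total: Σ batch = 1236 lb; LOI removed, Σ of batch·LOI: 235.6 lb; yield = glass ÷ total batch = 80.93%.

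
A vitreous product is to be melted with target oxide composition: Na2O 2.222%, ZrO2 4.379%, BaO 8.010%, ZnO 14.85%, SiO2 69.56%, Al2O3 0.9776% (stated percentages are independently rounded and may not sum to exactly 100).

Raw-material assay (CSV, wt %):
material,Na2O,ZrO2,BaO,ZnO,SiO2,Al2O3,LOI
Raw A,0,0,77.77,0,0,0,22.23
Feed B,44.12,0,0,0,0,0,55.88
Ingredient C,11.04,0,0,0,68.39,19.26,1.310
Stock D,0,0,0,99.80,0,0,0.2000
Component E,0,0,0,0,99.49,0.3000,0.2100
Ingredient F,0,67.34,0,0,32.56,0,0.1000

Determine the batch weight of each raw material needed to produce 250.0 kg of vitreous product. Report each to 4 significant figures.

Batch per 250.0 kg vitreous product:
  Raw A: 25.75 kg
  Feed B: 10.05 kg
  Ingredient C: 10.16 kg
  Stock D: 37.20 kg
  Component E: 162.5 kg
  Ingredient F: 16.26 kg
Total batch = 261.9 kg; LOI loss = 11.91 kg; yield = 95.45%

The intermediate values are displayed rounded to 4 significant figures in the working — the whole derivation holds full float precision in every operation. Every reported figure is rounded a single time. Derived quantities, which include glass mass, totals, six oxide percentages, yield, LOI, are re-derived in full precision, as given in question or answer, starting from the weights per 250.0 kg of glass.
Per-oxide target masses for 250.0 kg vitreous product:
  Na2O: 2.222% × 250.0 = 5.555 kg
  ZrO2: 4.379% × 250.0 = 10.95 kg
  BaO: 8.010% × 250.0 = 20.02 kg
  ZnO: 14.85% × 250.0 = 37.12 kg
  SiO2: 69.56% × 250.0 = 173.9 kg
  Al2O3: 0.9776% × 250.0 = 2.444 kg
Sums-versus-targets review working from each reported weight, versus the basis set out (each sum matches its target mass within answer rounding):
  Na2O: 10.05·0.4412 + 10.16·0.1104 = 5.556 kg (target 5.555 kg)
  ZrO2: 16.26·0.6734 = 10.95 kg (target 10.95 kg)
  BaO: 25.75·0.7777 = 20.03 kg (target 20.02 kg)
  ZnO: 37.20·0.9980 = 37.13 kg (target 37.12 kg)
  SiO2: 10.16·0.6839 + 162.5·0.9949 + 16.26·0.3256 = 173.9 kg (target 173.9 kg)
  Al2O3: 10.16·0.1926 + 162.5·0.003000 = 2.444 kg (target 2.444 kg)
Glass-mass closure: net batch after ignition = 250.0 kg (per-oxide target masses sum to 250.0 kg; stated basis 250.0 kg — any gap is answer rounding).
Batch total: Σ batch = 261.9 kg; LOI loss = Σ batch·LOI = 11.91 kg; yield = glass ÷ total batch = 95.45%.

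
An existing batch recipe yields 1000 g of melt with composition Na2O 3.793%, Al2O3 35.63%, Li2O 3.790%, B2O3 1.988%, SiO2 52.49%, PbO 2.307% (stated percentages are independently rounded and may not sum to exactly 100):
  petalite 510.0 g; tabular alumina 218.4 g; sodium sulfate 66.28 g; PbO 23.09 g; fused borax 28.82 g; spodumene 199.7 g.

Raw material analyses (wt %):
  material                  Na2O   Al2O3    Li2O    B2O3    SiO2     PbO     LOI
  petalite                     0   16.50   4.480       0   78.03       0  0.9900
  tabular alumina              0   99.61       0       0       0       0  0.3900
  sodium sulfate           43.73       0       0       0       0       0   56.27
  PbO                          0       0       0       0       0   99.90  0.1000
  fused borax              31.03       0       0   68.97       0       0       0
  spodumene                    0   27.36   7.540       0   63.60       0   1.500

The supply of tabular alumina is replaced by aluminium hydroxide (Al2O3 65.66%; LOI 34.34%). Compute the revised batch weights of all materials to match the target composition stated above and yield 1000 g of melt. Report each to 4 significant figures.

In-progress results are printed with 4-significant-figure rounding at each printed step. All arithmetic maintains full float precision at all times — every reported figure undergoes a single rounding. The derived quantities (the yield, LOI, six oxide percentages, net glass mass, totals) are computed starting from the weights for 1000 g of glass at full float precision as written in the question or the answer.
The oxide mass targets at 1000 g melt:
  Na2O: 3.793% × 1000 = 37.93 g
  Al2O3: 35.63% × 1000 = 356.3 g
  Li2O: 3.790% × 1000 = 37.90 g
  B2O3: 1.988% × 1000 = 19.88 g
  SiO2: 52.49% × 1000 = 524.9 g
  PbO: 2.307% × 1000 = 23.07 g
Per-oxide balance check applying the batch weights above, on the stated basis (every target is met by its sum modulo rounding of the values):
  Na2O: 66.28·0.4373 + 28.82·0.3103 = 37.93 g (target 37.93 g)
  Al2O3: 510.0·0.1650 + 331.3·0.6566 + 199.7·0.2736 = 356.3 g (target 356.3 g)
  Li2O: 510.0·0.04480 + 199.7·0.07540 = 37.91 g (target 37.90 g)
  B2O3: 28.82·0.6897 = 19.88 g (target 19.88 g)
  SiO2: 510.0·0.7803 + 199.7·0.6360 = 525.0 g (target 524.9 g)
  PbO: 23.09·0.9990 = 23.07 g (target 23.07 g)
Glass-mass closure: the batch minus its LOI: 1000 g (the Σ of target masses is 1000 g; versus the stated basis of 1000 g — differing by rounding only).
Whole-batch sum: Σ batch = 1159 g; loss to ignition Σ batch·LOI = 159.1 g; as yield: glass ÷ batch → 86.27%.

Revised batch per 1000 g melt:
  petalite: 510.0 g
  aluminium hydroxide: 331.3 g
  sodium sulfate: 66.28 g
  PbO: 23.09 g
  fused borax: 28.82 g
  spodumene: 199.7 g
Total batch = 1159 g; LOI loss = 159.1 g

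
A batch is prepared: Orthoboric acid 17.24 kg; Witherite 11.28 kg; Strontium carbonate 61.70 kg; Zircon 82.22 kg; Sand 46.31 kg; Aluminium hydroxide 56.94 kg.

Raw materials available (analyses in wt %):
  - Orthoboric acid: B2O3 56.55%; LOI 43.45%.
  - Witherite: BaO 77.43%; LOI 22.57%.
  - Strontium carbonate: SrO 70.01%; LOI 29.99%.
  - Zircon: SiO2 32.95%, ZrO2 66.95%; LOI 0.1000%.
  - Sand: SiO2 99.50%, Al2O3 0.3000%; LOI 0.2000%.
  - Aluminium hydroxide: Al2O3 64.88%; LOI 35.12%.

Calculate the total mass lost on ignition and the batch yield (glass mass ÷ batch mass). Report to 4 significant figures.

Full precision is maintained throughout; working values are shown, with 4-significant-digit rounding, as written — each reported figure is rounded a single time. The derived quantities (totals, glass mass, yield, LOI, six oxide percentages) are recomputed from the batch weights at 227.0 kg of glass in full precision exactly as printed in either problem or answer.
LOI of each material in turn:
  Orthoboric acid: 17.24 × 0.4345 = 7.491 kg
  Witherite: 11.28 × 0.2257 = 2.546 kg
  Strontium carbonate: 61.70 × 0.2999 = 18.50 kg
  Zircon: 82.22 × 0.001000 = 0.08222 kg
  Sand: 46.31 × 0.002000 = 0.09262 kg
  Aluminium hydroxide: 56.94 × 0.3512 = 20.00 kg
Total LOI = 48.71 kg
Glass = batch − LOI = 275.7 − 48.71 = 227.0 kg

LOI loss = 48.71 kg; glass = 227.0 kg; yield = 82.33%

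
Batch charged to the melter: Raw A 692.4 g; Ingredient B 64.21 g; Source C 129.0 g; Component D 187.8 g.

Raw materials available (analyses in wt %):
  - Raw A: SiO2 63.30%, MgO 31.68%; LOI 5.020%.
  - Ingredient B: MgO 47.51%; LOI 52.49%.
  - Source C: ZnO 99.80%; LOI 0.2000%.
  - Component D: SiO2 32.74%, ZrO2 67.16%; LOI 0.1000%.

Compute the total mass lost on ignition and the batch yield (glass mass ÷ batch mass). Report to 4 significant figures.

Intermediates are printed with 4-significant-figure rounding in the working; all arithmetic carries exact precision in all steps; each reported value takes exactly one rounding; derived quantities, including net glass mass, ignition loss, yield, the totals, four oxide percentages, are computed from the weighed amounts on 1005 g of glass in full float precision, as written in the problem or the answer.
Per-material ignition loss:
  Raw A: 692.4 × 0.05020 = 34.76 g
  Ingredient B: 64.21 × 0.5249 = 33.70 g
  Source C: 129.0 × 0.002000 = 0.2580 g
  Component D: 187.8 × 0.001000 = 0.1878 g
Total LOI = 68.91 g
Glass = batch − LOI = 1073 − 68.91 = 1005 g

LOI loss = 68.91 g; glass = 1005 g; yield = 93.58%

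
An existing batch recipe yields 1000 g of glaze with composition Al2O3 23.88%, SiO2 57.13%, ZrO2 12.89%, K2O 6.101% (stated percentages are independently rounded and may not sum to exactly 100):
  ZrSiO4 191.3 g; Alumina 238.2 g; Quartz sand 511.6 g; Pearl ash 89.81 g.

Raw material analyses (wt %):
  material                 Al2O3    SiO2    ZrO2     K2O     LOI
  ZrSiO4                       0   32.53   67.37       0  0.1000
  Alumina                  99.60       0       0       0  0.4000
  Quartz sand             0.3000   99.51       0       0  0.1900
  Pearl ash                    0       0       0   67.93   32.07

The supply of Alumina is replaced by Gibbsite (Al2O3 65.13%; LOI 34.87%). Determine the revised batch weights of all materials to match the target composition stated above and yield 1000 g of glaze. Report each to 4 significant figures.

Working values appear, rounded to four significant figures, alongside each step; every computation maintains exact precision at each step; every reported number is rounded just once — all derived quantities, which include glass mass, four oxide percentages, ignition loss, yield, the totals, are re-derived in exact precision, as quoted within the question or the answer, from the weighed amounts on 1000 g of glass.
The oxide mass targets at 1000 g glaze:
  Al2O3: 23.88% × 1000 = 238.8 g
  SiO2: 57.13% × 1000 = 571.3 g
  ZrO2: 12.89% × 1000 = 128.9 g
  K2O: 6.101% × 1000 = 61.01 g
Sums-versus-targets review using the reported weights, per the basis as stated (summed amounts equal target values exact up to rounding of places):
  Al2O3: 364.3·0.6513 + 511.6·0.003000 = 238.8 g (target 238.8 g)
  SiO2: 191.3·0.3253 + 511.6·0.9951 = 571.3 g (target 571.3 g)
  ZrO2: 191.3·0.6737 = 128.9 g (target 128.9 g)
  K2O: 89.81·0.6793 = 61.01 g (target 61.01 g)
Glass-mass bookkeeping: whole batch net of LOI = 1000 g (the targets, summed, come to 1000 g; versus the stated basis of 1000 g — any gap is answer rounding).
Total batch = Σ batch = 1157 g; the LOI term Σ batch·LOI equals 157.0 g; as yield: glass ÷ batch → 86.43%.

Revised batch per 1000 g glaze:
  ZrSiO4: 191.3 g
  Gibbsite: 364.3 g
  Quartz sand: 511.6 g
  Pearl ash: 89.81 g
Total batch = 1157 g; LOI loss = 157.0 g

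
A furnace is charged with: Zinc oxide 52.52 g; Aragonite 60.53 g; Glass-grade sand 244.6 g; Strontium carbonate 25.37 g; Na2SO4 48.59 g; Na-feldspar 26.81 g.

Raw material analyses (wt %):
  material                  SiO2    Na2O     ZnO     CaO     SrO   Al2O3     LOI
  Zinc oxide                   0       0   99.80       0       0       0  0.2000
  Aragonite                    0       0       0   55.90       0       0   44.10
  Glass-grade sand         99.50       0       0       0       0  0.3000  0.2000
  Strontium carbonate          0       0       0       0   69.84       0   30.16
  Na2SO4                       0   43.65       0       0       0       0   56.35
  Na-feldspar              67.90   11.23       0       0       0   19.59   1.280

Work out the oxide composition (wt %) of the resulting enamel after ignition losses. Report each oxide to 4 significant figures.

Intermediates are shown, rounded to four significant figures, at each printed step. All arithmetic runs at full precision in every operation; each reported result is rounded a single time. All derived quantities, which include LOI, the six compositions, net glass mass, totals, yield, are carried in exact precision, exactly as shown in problem or answer, from the weighed amounts for 395.8 g of glass.
Oxide-by-oxide delivered mass:
  SiO2: 244.6·0.9950 + 26.81·0.6790 = 261.6 g
  Na2O: 48.59·0.4365 + 26.81·0.1123 = 24.22 g
  ZnO: 52.52·0.9980 = 52.41 g
  CaO: 60.53·0.5590 = 33.84 g
  SrO: 25.37·0.6984 = 17.72 g
  Al2O3: 244.6·0.003000 + 26.81·0.1959 = 5.986 g
LOI: 52.52·0.002000 + 60.53·0.4410 + 244.6·0.002000 + 25.37·0.3016 + 48.59·0.5635 + 26.81·0.01280 = 62.66 g
batch − LOI leaves glass = 458.4 − 62.66 = 395.8 g (equal to the oxide-mass sum)
oxide / glass × 100 gives the wt %

Glass mass = 395.8 g (batch 458.4 − LOI 62.66).
Composition: SiO2 66.10%, Na2O 6.120%, ZnO 13.24%, CaO 8.550%, SrO 4.477%, Al2O3 1.513%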